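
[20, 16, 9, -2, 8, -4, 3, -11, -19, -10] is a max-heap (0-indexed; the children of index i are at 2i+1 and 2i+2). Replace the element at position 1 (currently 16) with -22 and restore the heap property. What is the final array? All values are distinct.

[20, 8, 9, -2, -10, -4, 3, -11, -19, -22]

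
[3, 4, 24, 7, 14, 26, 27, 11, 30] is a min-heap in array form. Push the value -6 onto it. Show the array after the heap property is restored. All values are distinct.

[-6, 3, 24, 7, 4, 26, 27, 11, 30, 14]

append -6 at index 9 → [3, 4, 24, 7, 14, 26, 27, 11, 30, -6]
-6 < parent 14 at index 4, swap → [3, 4, 24, 7, -6, 26, 27, 11, 30, 14]
-6 < parent 4 at index 1, swap → [3, -6, 24, 7, 4, 26, 27, 11, 30, 14]
-6 < parent 3 at index 0, swap → [-6, 3, 24, 7, 4, 26, 27, 11, 30, 14]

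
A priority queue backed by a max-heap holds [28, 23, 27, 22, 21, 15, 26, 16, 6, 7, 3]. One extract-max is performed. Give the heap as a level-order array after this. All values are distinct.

[27, 23, 26, 22, 21, 15, 3, 16, 6, 7]

remove root 28; move last element 3 to root → [3, 23, 27, 22, 21, 15, 26, 16, 6, 7]
3 vs larger child 27 at index 2, swap → [27, 23, 3, 22, 21, 15, 26, 16, 6, 7]
3 vs larger child 26 at index 6, swap → [27, 23, 26, 22, 21, 15, 3, 16, 6, 7]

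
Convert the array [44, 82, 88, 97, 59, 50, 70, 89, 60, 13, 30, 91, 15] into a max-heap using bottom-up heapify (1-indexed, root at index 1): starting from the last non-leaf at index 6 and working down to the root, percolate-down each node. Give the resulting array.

[97, 89, 91, 82, 59, 88, 70, 44, 60, 13, 30, 50, 15]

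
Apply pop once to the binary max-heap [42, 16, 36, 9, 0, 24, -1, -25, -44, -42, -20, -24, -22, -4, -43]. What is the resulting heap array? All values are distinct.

remove root 42; move last element -43 to root → [-43, 16, 36, 9, 0, 24, -1, -25, -44, -42, -20, -24, -22, -4]
-43 vs larger child 36 at index 2, swap → [36, 16, -43, 9, 0, 24, -1, -25, -44, -42, -20, -24, -22, -4]
-43 vs larger child 24 at index 5, swap → [36, 16, 24, 9, 0, -43, -1, -25, -44, -42, -20, -24, -22, -4]
-43 vs larger child -22 at index 12, swap → [36, 16, 24, 9, 0, -22, -1, -25, -44, -42, -20, -24, -43, -4]

[36, 16, 24, 9, 0, -22, -1, -25, -44, -42, -20, -24, -43, -4]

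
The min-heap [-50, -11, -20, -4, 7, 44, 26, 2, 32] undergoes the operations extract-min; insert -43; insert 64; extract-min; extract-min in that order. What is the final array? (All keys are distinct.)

[-11, -4, 26, 2, 7, 44, 32, 64]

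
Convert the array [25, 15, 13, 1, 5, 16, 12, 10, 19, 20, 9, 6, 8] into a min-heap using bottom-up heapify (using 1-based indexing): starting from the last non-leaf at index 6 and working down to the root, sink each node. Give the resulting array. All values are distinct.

[1, 5, 6, 10, 9, 8, 12, 15, 19, 20, 25, 16, 13]

sift down from index 6:
  16 vs smaller child 6 at index 12, swap → [25, 15, 13, 1, 5, 6, 12, 10, 19, 20, 9, 16, 8]
sift down from index 5: already satisfies heap property
sift down from index 4: already satisfies heap property
sift down from index 3:
  13 vs smaller child 6 at index 6, swap → [25, 15, 6, 1, 5, 13, 12, 10, 19, 20, 9, 16, 8]
  13 vs smaller child 8 at index 13, swap → [25, 15, 6, 1, 5, 8, 12, 10, 19, 20, 9, 16, 13]
sift down from index 2:
  15 vs smaller child 1 at index 4, swap → [25, 1, 6, 15, 5, 8, 12, 10, 19, 20, 9, 16, 13]
  15 vs smaller child 10 at index 8, swap → [25, 1, 6, 10, 5, 8, 12, 15, 19, 20, 9, 16, 13]
sift down from index 1:
  25 vs smaller child 1 at index 2, swap → [1, 25, 6, 10, 5, 8, 12, 15, 19, 20, 9, 16, 13]
  25 vs smaller child 5 at index 5, swap → [1, 5, 6, 10, 25, 8, 12, 15, 19, 20, 9, 16, 13]
  25 vs smaller child 9 at index 11, swap → [1, 5, 6, 10, 9, 8, 12, 15, 19, 20, 25, 16, 13]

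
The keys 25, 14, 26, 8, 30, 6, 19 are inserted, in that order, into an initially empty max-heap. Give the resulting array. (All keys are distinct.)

[30, 26, 25, 8, 14, 6, 19]

Insert 25:
  append 25 at index 0 → [25] (no swap needed)
Insert 14:
  append 14 at index 1 → [25, 14] (no swap needed)
Insert 26:
  append 26 at index 2 → [25, 14, 26]
  26 > parent 25 at index 0, swap → [26, 14, 25]
Insert 8:
  append 8 at index 3 → [26, 14, 25, 8] (no swap needed)
Insert 30:
  append 30 at index 4 → [26, 14, 25, 8, 30]
  30 > parent 14 at index 1, swap → [26, 30, 25, 8, 14]
  30 > parent 26 at index 0, swap → [30, 26, 25, 8, 14]
Insert 6:
  append 6 at index 5 → [30, 26, 25, 8, 14, 6] (no swap needed)
Insert 19:
  append 19 at index 6 → [30, 26, 25, 8, 14, 6, 19] (no swap needed)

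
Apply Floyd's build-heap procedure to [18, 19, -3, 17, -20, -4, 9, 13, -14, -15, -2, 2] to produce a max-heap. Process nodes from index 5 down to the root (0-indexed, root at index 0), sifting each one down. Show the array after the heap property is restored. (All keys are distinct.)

[19, 18, 9, 17, -2, 2, -3, 13, -14, -15, -20, -4]

sift down from index 5:
  -4 vs only child 2 at index 11, swap → [18, 19, -3, 17, -20, 2, 9, 13, -14, -15, -2, -4]
sift down from index 4:
  -20 vs larger child -2 at index 10, swap → [18, 19, -3, 17, -2, 2, 9, 13, -14, -15, -20, -4]
sift down from index 3: already satisfies heap property
sift down from index 2:
  -3 vs larger child 9 at index 6, swap → [18, 19, 9, 17, -2, 2, -3, 13, -14, -15, -20, -4]
sift down from index 1: already satisfies heap property
sift down from index 0:
  18 vs larger child 19 at index 1, swap → [19, 18, 9, 17, -2, 2, -3, 13, -14, -15, -20, -4]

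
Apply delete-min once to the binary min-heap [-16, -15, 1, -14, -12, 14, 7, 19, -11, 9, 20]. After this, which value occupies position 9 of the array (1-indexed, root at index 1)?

20

remove root -16; move last element 20 to root → [20, -15, 1, -14, -12, 14, 7, 19, -11, 9]
20 vs smaller child -15 at index 2, swap → [-15, 20, 1, -14, -12, 14, 7, 19, -11, 9]
20 vs smaller child -14 at index 4, swap → [-15, -14, 1, 20, -12, 14, 7, 19, -11, 9]
20 vs smaller child -11 at index 9, swap → [-15, -14, 1, -11, -12, 14, 7, 19, 20, 9]
resulting array: [-15, -14, 1, -11, -12, 14, 7, 19, 20, 9]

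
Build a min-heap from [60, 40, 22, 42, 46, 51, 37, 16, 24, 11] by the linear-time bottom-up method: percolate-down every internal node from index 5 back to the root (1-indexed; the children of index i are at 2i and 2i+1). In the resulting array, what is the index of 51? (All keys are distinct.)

6

sift down from index 5:
  46 vs only child 11 at index 10, swap → [60, 40, 22, 42, 11, 51, 37, 16, 24, 46]
sift down from index 4:
  42 vs smaller child 16 at index 8, swap → [60, 40, 22, 16, 11, 51, 37, 42, 24, 46]
sift down from index 3: already satisfies heap property
sift down from index 2:
  40 vs smaller child 11 at index 5, swap → [60, 11, 22, 16, 40, 51, 37, 42, 24, 46]
sift down from index 1:
  60 vs smaller child 11 at index 2, swap → [11, 60, 22, 16, 40, 51, 37, 42, 24, 46]
  60 vs smaller child 16 at index 4, swap → [11, 16, 22, 60, 40, 51, 37, 42, 24, 46]
  60 vs smaller child 24 at index 9, swap → [11, 16, 22, 24, 40, 51, 37, 42, 60, 46]
resulting array: [11, 16, 22, 24, 40, 51, 37, 42, 60, 46]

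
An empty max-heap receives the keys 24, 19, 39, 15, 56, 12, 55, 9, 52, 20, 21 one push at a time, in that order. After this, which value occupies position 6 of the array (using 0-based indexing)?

24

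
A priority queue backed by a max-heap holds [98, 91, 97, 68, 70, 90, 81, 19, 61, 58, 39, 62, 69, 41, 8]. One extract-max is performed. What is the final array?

[97, 91, 90, 68, 70, 69, 81, 19, 61, 58, 39, 62, 8, 41]

remove root 98; move last element 8 to root → [8, 91, 97, 68, 70, 90, 81, 19, 61, 58, 39, 62, 69, 41]
8 vs larger child 97 at index 2, swap → [97, 91, 8, 68, 70, 90, 81, 19, 61, 58, 39, 62, 69, 41]
8 vs larger child 90 at index 5, swap → [97, 91, 90, 68, 70, 8, 81, 19, 61, 58, 39, 62, 69, 41]
8 vs larger child 69 at index 12, swap → [97, 91, 90, 68, 70, 69, 81, 19, 61, 58, 39, 62, 8, 41]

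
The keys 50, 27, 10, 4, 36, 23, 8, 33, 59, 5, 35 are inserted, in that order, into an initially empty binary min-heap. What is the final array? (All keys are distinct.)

Insert 50:
  append 50 at index 0 → [50] (no swap needed)
Insert 27:
  append 27 at index 1 → [50, 27]
  27 < parent 50 at index 0, swap → [27, 50]
Insert 10:
  append 10 at index 2 → [27, 50, 10]
  10 < parent 27 at index 0, swap → [10, 50, 27]
Insert 4:
  append 4 at index 3 → [10, 50, 27, 4]
  4 < parent 50 at index 1, swap → [10, 4, 27, 50]
  4 < parent 10 at index 0, swap → [4, 10, 27, 50]
Insert 36:
  append 36 at index 4 → [4, 10, 27, 50, 36] (no swap needed)
Insert 23:
  append 23 at index 5 → [4, 10, 27, 50, 36, 23]
  23 < parent 27 at index 2, swap → [4, 10, 23, 50, 36, 27]
Insert 8:
  append 8 at index 6 → [4, 10, 23, 50, 36, 27, 8]
  8 < parent 23 at index 2, swap → [4, 10, 8, 50, 36, 27, 23]
Insert 33:
  append 33 at index 7 → [4, 10, 8, 50, 36, 27, 23, 33]
  33 < parent 50 at index 3, swap → [4, 10, 8, 33, 36, 27, 23, 50]
Insert 59:
  append 59 at index 8 → [4, 10, 8, 33, 36, 27, 23, 50, 59] (no swap needed)
Insert 5:
  append 5 at index 9 → [4, 10, 8, 33, 36, 27, 23, 50, 59, 5]
  5 < parent 36 at index 4, swap → [4, 10, 8, 33, 5, 27, 23, 50, 59, 36]
  5 < parent 10 at index 1, swap → [4, 5, 8, 33, 10, 27, 23, 50, 59, 36]
Insert 35:
  append 35 at index 10 → [4, 5, 8, 33, 10, 27, 23, 50, 59, 36, 35] (no swap needed)

[4, 5, 8, 33, 10, 27, 23, 50, 59, 36, 35]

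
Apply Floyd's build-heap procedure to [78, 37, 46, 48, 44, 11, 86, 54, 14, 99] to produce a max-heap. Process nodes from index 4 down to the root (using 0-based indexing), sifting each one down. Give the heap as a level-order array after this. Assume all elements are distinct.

[99, 78, 86, 54, 44, 11, 46, 48, 14, 37]

sift down from index 4:
  44 vs only child 99 at index 9, swap → [78, 37, 46, 48, 99, 11, 86, 54, 14, 44]
sift down from index 3:
  48 vs larger child 54 at index 7, swap → [78, 37, 46, 54, 99, 11, 86, 48, 14, 44]
sift down from index 2:
  46 vs larger child 86 at index 6, swap → [78, 37, 86, 54, 99, 11, 46, 48, 14, 44]
sift down from index 1:
  37 vs larger child 99 at index 4, swap → [78, 99, 86, 54, 37, 11, 46, 48, 14, 44]
  37 vs only child 44 at index 9, swap → [78, 99, 86, 54, 44, 11, 46, 48, 14, 37]
sift down from index 0:
  78 vs larger child 99 at index 1, swap → [99, 78, 86, 54, 44, 11, 46, 48, 14, 37]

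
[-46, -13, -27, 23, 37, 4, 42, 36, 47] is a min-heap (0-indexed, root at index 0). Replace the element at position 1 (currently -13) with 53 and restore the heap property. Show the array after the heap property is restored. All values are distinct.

[-46, 23, -27, 36, 37, 4, 42, 53, 47]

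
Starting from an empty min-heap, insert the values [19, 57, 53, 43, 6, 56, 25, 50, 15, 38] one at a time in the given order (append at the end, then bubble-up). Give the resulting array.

Insert 19:
  append 19 at index 0 → [19] (no swap needed)
Insert 57:
  append 57 at index 1 → [19, 57] (no swap needed)
Insert 53:
  append 53 at index 2 → [19, 57, 53] (no swap needed)
Insert 43:
  append 43 at index 3 → [19, 57, 53, 43]
  43 < parent 57 at index 1, swap → [19, 43, 53, 57]
Insert 6:
  append 6 at index 4 → [19, 43, 53, 57, 6]
  6 < parent 43 at index 1, swap → [19, 6, 53, 57, 43]
  6 < parent 19 at index 0, swap → [6, 19, 53, 57, 43]
Insert 56:
  append 56 at index 5 → [6, 19, 53, 57, 43, 56] (no swap needed)
Insert 25:
  append 25 at index 6 → [6, 19, 53, 57, 43, 56, 25]
  25 < parent 53 at index 2, swap → [6, 19, 25, 57, 43, 56, 53]
Insert 50:
  append 50 at index 7 → [6, 19, 25, 57, 43, 56, 53, 50]
  50 < parent 57 at index 3, swap → [6, 19, 25, 50, 43, 56, 53, 57]
Insert 15:
  append 15 at index 8 → [6, 19, 25, 50, 43, 56, 53, 57, 15]
  15 < parent 50 at index 3, swap → [6, 19, 25, 15, 43, 56, 53, 57, 50]
  15 < parent 19 at index 1, swap → [6, 15, 25, 19, 43, 56, 53, 57, 50]
Insert 38:
  append 38 at index 9 → [6, 15, 25, 19, 43, 56, 53, 57, 50, 38]
  38 < parent 43 at index 4, swap → [6, 15, 25, 19, 38, 56, 53, 57, 50, 43]

[6, 15, 25, 19, 38, 56, 53, 57, 50, 43]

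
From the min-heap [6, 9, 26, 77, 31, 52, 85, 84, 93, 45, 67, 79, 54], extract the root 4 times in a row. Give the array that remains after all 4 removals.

[45, 54, 52, 77, 67, 79, 85, 84, 93]

extract-min #1 returns 6:
  remove root 6; move last element 54 to root → [54, 9, 26, 77, 31, 52, 85, 84, 93, 45, 67, 79]
  54 vs smaller child 9 at index 1, swap → [9, 54, 26, 77, 31, 52, 85, 84, 93, 45, 67, 79]
  54 vs smaller child 31 at index 4, swap → [9, 31, 26, 77, 54, 52, 85, 84, 93, 45, 67, 79]
  54 vs smaller child 45 at index 9, swap → [9, 31, 26, 77, 45, 52, 85, 84, 93, 54, 67, 79]
extract-min #2 returns 9:
  remove root 9; move last element 79 to root → [79, 31, 26, 77, 45, 52, 85, 84, 93, 54, 67]
  79 vs smaller child 26 at index 2, swap → [26, 31, 79, 77, 45, 52, 85, 84, 93, 54, 67]
  79 vs smaller child 52 at index 5, swap → [26, 31, 52, 77, 45, 79, 85, 84, 93, 54, 67]
extract-min #3 returns 26:
  remove root 26; move last element 67 to root → [67, 31, 52, 77, 45, 79, 85, 84, 93, 54]
  67 vs smaller child 31 at index 1, swap → [31, 67, 52, 77, 45, 79, 85, 84, 93, 54]
  67 vs smaller child 45 at index 4, swap → [31, 45, 52, 77, 67, 79, 85, 84, 93, 54]
  67 vs only child 54 at index 9, swap → [31, 45, 52, 77, 54, 79, 85, 84, 93, 67]
extract-min #4 returns 31:
  remove root 31; move last element 67 to root → [67, 45, 52, 77, 54, 79, 85, 84, 93]
  67 vs smaller child 45 at index 1, swap → [45, 67, 52, 77, 54, 79, 85, 84, 93]
  67 vs smaller child 54 at index 4, swap → [45, 54, 52, 77, 67, 79, 85, 84, 93]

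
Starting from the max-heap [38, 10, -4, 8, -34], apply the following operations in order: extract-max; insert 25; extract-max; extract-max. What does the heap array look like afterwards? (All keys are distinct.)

[8, -34, -4]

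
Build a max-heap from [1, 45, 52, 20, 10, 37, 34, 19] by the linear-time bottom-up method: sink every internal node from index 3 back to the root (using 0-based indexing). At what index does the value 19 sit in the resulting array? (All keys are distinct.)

sift down from index 3: already satisfies heap property
sift down from index 2: already satisfies heap property
sift down from index 1: already satisfies heap property
sift down from index 0:
  1 vs larger child 52 at index 2, swap → [52, 45, 1, 20, 10, 37, 34, 19]
  1 vs larger child 37 at index 5, swap → [52, 45, 37, 20, 10, 1, 34, 19]
resulting array: [52, 45, 37, 20, 10, 1, 34, 19]

7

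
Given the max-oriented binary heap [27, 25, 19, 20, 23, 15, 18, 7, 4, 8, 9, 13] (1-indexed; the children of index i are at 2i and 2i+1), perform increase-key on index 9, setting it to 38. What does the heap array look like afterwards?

set index 9 from 4 to 38 → [27, 25, 19, 20, 23, 15, 18, 7, 38, 8, 9, 13]
38 > parent 20 at index 4, swap → [27, 25, 19, 38, 23, 15, 18, 7, 20, 8, 9, 13]
38 > parent 25 at index 2, swap → [27, 38, 19, 25, 23, 15, 18, 7, 20, 8, 9, 13]
38 > parent 27 at index 1, swap → [38, 27, 19, 25, 23, 15, 18, 7, 20, 8, 9, 13]

[38, 27, 19, 25, 23, 15, 18, 7, 20, 8, 9, 13]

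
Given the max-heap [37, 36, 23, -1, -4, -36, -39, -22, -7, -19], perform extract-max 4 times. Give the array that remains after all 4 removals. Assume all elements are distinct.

[-4, -7, -19, -39, -22, -36]

extract-max #1 returns 37:
  remove root 37; move last element -19 to root → [-19, 36, 23, -1, -4, -36, -39, -22, -7]
  -19 vs larger child 36 at index 1, swap → [36, -19, 23, -1, -4, -36, -39, -22, -7]
  -19 vs larger child -1 at index 3, swap → [36, -1, 23, -19, -4, -36, -39, -22, -7]
  -19 vs larger child -7 at index 8, swap → [36, -1, 23, -7, -4, -36, -39, -22, -19]
extract-max #2 returns 36:
  remove root 36; move last element -19 to root → [-19, -1, 23, -7, -4, -36, -39, -22]
  -19 vs larger child 23 at index 2, swap → [23, -1, -19, -7, -4, -36, -39, -22]
extract-max #3 returns 23:
  remove root 23; move last element -22 to root → [-22, -1, -19, -7, -4, -36, -39]
  -22 vs larger child -1 at index 1, swap → [-1, -22, -19, -7, -4, -36, -39]
  -22 vs larger child -4 at index 4, swap → [-1, -4, -19, -7, -22, -36, -39]
extract-max #4 returns -1:
  remove root -1; move last element -39 to root → [-39, -4, -19, -7, -22, -36]
  -39 vs larger child -4 at index 1, swap → [-4, -39, -19, -7, -22, -36]
  -39 vs larger child -7 at index 3, swap → [-4, -7, -19, -39, -22, -36]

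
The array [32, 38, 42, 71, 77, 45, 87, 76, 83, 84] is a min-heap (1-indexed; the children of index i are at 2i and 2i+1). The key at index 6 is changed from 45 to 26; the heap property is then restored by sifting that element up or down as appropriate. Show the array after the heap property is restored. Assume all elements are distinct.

set index 6 from 45 to 26 → [32, 38, 42, 71, 77, 26, 87, 76, 83, 84]
26 < parent 42 at index 3, swap → [32, 38, 26, 71, 77, 42, 87, 76, 83, 84]
26 < parent 32 at index 1, swap → [26, 38, 32, 71, 77, 42, 87, 76, 83, 84]

[26, 38, 32, 71, 77, 42, 87, 76, 83, 84]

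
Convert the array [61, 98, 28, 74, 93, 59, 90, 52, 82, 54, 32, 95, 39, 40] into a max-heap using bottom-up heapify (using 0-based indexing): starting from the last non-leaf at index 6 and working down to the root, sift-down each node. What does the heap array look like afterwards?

sift down from index 6: already satisfies heap property
sift down from index 5:
  59 vs larger child 95 at index 11, swap → [61, 98, 28, 74, 93, 95, 90, 52, 82, 54, 32, 59, 39, 40]
sift down from index 4: already satisfies heap property
sift down from index 3:
  74 vs larger child 82 at index 8, swap → [61, 98, 28, 82, 93, 95, 90, 52, 74, 54, 32, 59, 39, 40]
sift down from index 2:
  28 vs larger child 95 at index 5, swap → [61, 98, 95, 82, 93, 28, 90, 52, 74, 54, 32, 59, 39, 40]
  28 vs larger child 59 at index 11, swap → [61, 98, 95, 82, 93, 59, 90, 52, 74, 54, 32, 28, 39, 40]
sift down from index 1: already satisfies heap property
sift down from index 0:
  61 vs larger child 98 at index 1, swap → [98, 61, 95, 82, 93, 59, 90, 52, 74, 54, 32, 28, 39, 40]
  61 vs larger child 93 at index 4, swap → [98, 93, 95, 82, 61, 59, 90, 52, 74, 54, 32, 28, 39, 40]

[98, 93, 95, 82, 61, 59, 90, 52, 74, 54, 32, 28, 39, 40]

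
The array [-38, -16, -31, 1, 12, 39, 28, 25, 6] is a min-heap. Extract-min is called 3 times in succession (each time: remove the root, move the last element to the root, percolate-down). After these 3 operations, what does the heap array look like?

extract-min #1 returns -38:
  remove root -38; move last element 6 to root → [6, -16, -31, 1, 12, 39, 28, 25]
  6 vs smaller child -31 at index 2, swap → [-31, -16, 6, 1, 12, 39, 28, 25]
extract-min #2 returns -31:
  remove root -31; move last element 25 to root → [25, -16, 6, 1, 12, 39, 28]
  25 vs smaller child -16 at index 1, swap → [-16, 25, 6, 1, 12, 39, 28]
  25 vs smaller child 1 at index 3, swap → [-16, 1, 6, 25, 12, 39, 28]
extract-min #3 returns -16:
  remove root -16; move last element 28 to root → [28, 1, 6, 25, 12, 39]
  28 vs smaller child 1 at index 1, swap → [1, 28, 6, 25, 12, 39]
  28 vs smaller child 12 at index 4, swap → [1, 12, 6, 25, 28, 39]

[1, 12, 6, 25, 28, 39]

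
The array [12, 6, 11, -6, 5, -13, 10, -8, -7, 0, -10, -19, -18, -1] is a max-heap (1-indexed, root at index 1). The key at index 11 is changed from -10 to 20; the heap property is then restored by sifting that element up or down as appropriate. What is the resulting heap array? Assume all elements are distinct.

[20, 12, 11, -6, 6, -13, 10, -8, -7, 0, 5, -19, -18, -1]

set index 11 from -10 to 20 → [12, 6, 11, -6, 5, -13, 10, -8, -7, 0, 20, -19, -18, -1]
20 > parent 5 at index 5, swap → [12, 6, 11, -6, 20, -13, 10, -8, -7, 0, 5, -19, -18, -1]
20 > parent 6 at index 2, swap → [12, 20, 11, -6, 6, -13, 10, -8, -7, 0, 5, -19, -18, -1]
20 > parent 12 at index 1, swap → [20, 12, 11, -6, 6, -13, 10, -8, -7, 0, 5, -19, -18, -1]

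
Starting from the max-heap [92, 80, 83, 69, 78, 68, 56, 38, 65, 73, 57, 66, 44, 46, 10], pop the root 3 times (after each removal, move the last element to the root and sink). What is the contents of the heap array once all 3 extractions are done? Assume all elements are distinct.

extract-max #1 returns 92:
  remove root 92; move last element 10 to root → [10, 80, 83, 69, 78, 68, 56, 38, 65, 73, 57, 66, 44, 46]
  10 vs larger child 83 at index 2, swap → [83, 80, 10, 69, 78, 68, 56, 38, 65, 73, 57, 66, 44, 46]
  10 vs larger child 68 at index 5, swap → [83, 80, 68, 69, 78, 10, 56, 38, 65, 73, 57, 66, 44, 46]
  10 vs larger child 66 at index 11, swap → [83, 80, 68, 69, 78, 66, 56, 38, 65, 73, 57, 10, 44, 46]
extract-max #2 returns 83:
  remove root 83; move last element 46 to root → [46, 80, 68, 69, 78, 66, 56, 38, 65, 73, 57, 10, 44]
  46 vs larger child 80 at index 1, swap → [80, 46, 68, 69, 78, 66, 56, 38, 65, 73, 57, 10, 44]
  46 vs larger child 78 at index 4, swap → [80, 78, 68, 69, 46, 66, 56, 38, 65, 73, 57, 10, 44]
  46 vs larger child 73 at index 9, swap → [80, 78, 68, 69, 73, 66, 56, 38, 65, 46, 57, 10, 44]
extract-max #3 returns 80:
  remove root 80; move last element 44 to root → [44, 78, 68, 69, 73, 66, 56, 38, 65, 46, 57, 10]
  44 vs larger child 78 at index 1, swap → [78, 44, 68, 69, 73, 66, 56, 38, 65, 46, 57, 10]
  44 vs larger child 73 at index 4, swap → [78, 73, 68, 69, 44, 66, 56, 38, 65, 46, 57, 10]
  44 vs larger child 57 at index 10, swap → [78, 73, 68, 69, 57, 66, 56, 38, 65, 46, 44, 10]

[78, 73, 68, 69, 57, 66, 56, 38, 65, 46, 44, 10]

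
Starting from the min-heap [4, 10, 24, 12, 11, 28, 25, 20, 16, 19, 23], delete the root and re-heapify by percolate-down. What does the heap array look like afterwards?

remove root 4; move last element 23 to root → [23, 10, 24, 12, 11, 28, 25, 20, 16, 19]
23 vs smaller child 10 at index 1, swap → [10, 23, 24, 12, 11, 28, 25, 20, 16, 19]
23 vs smaller child 11 at index 4, swap → [10, 11, 24, 12, 23, 28, 25, 20, 16, 19]
23 vs only child 19 at index 9, swap → [10, 11, 24, 12, 19, 28, 25, 20, 16, 23]

[10, 11, 24, 12, 19, 28, 25, 20, 16, 23]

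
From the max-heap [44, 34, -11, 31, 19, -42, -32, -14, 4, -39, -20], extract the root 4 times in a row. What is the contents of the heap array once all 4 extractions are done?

extract-max #1 returns 44:
  remove root 44; move last element -20 to root → [-20, 34, -11, 31, 19, -42, -32, -14, 4, -39]
  -20 vs larger child 34 at index 1, swap → [34, -20, -11, 31, 19, -42, -32, -14, 4, -39]
  -20 vs larger child 31 at index 3, swap → [34, 31, -11, -20, 19, -42, -32, -14, 4, -39]
  -20 vs larger child 4 at index 8, swap → [34, 31, -11, 4, 19, -42, -32, -14, -20, -39]
extract-max #2 returns 34:
  remove root 34; move last element -39 to root → [-39, 31, -11, 4, 19, -42, -32, -14, -20]
  -39 vs larger child 31 at index 1, swap → [31, -39, -11, 4, 19, -42, -32, -14, -20]
  -39 vs larger child 19 at index 4, swap → [31, 19, -11, 4, -39, -42, -32, -14, -20]
extract-max #3 returns 31:
  remove root 31; move last element -20 to root → [-20, 19, -11, 4, -39, -42, -32, -14]
  -20 vs larger child 19 at index 1, swap → [19, -20, -11, 4, -39, -42, -32, -14]
  -20 vs larger child 4 at index 3, swap → [19, 4, -11, -20, -39, -42, -32, -14]
  -20 vs only child -14 at index 7, swap → [19, 4, -11, -14, -39, -42, -32, -20]
extract-max #4 returns 19:
  remove root 19; move last element -20 to root → [-20, 4, -11, -14, -39, -42, -32]
  -20 vs larger child 4 at index 1, swap → [4, -20, -11, -14, -39, -42, -32]
  -20 vs larger child -14 at index 3, swap → [4, -14, -11, -20, -39, -42, -32]

[4, -14, -11, -20, -39, -42, -32]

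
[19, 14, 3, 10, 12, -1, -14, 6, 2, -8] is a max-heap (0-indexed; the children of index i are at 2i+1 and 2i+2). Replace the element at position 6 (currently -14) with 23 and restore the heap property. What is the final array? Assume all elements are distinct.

[23, 14, 19, 10, 12, -1, 3, 6, 2, -8]

set index 6 from -14 to 23 → [19, 14, 3, 10, 12, -1, 23, 6, 2, -8]
23 > parent 3 at index 2, swap → [19, 14, 23, 10, 12, -1, 3, 6, 2, -8]
23 > parent 19 at index 0, swap → [23, 14, 19, 10, 12, -1, 3, 6, 2, -8]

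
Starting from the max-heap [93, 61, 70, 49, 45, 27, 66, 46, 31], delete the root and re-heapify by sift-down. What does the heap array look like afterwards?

[70, 61, 66, 49, 45, 27, 31, 46]

remove root 93; move last element 31 to root → [31, 61, 70, 49, 45, 27, 66, 46]
31 vs larger child 70 at index 2, swap → [70, 61, 31, 49, 45, 27, 66, 46]
31 vs larger child 66 at index 6, swap → [70, 61, 66, 49, 45, 27, 31, 46]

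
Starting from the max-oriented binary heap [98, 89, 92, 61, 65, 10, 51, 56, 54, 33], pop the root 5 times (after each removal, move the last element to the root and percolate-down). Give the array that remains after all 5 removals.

[56, 54, 51, 33, 10]

extract-max #1 returns 98:
  remove root 98; move last element 33 to root → [33, 89, 92, 61, 65, 10, 51, 56, 54]
  33 vs larger child 92 at index 2, swap → [92, 89, 33, 61, 65, 10, 51, 56, 54]
  33 vs larger child 51 at index 6, swap → [92, 89, 51, 61, 65, 10, 33, 56, 54]
extract-max #2 returns 92:
  remove root 92; move last element 54 to root → [54, 89, 51, 61, 65, 10, 33, 56]
  54 vs larger child 89 at index 1, swap → [89, 54, 51, 61, 65, 10, 33, 56]
  54 vs larger child 65 at index 4, swap → [89, 65, 51, 61, 54, 10, 33, 56]
extract-max #3 returns 89:
  remove root 89; move last element 56 to root → [56, 65, 51, 61, 54, 10, 33]
  56 vs larger child 65 at index 1, swap → [65, 56, 51, 61, 54, 10, 33]
  56 vs larger child 61 at index 3, swap → [65, 61, 51, 56, 54, 10, 33]
extract-max #4 returns 65:
  remove root 65; move last element 33 to root → [33, 61, 51, 56, 54, 10]
  33 vs larger child 61 at index 1, swap → [61, 33, 51, 56, 54, 10]
  33 vs larger child 56 at index 3, swap → [61, 56, 51, 33, 54, 10]
extract-max #5 returns 61:
  remove root 61; move last element 10 to root → [10, 56, 51, 33, 54]
  10 vs larger child 56 at index 1, swap → [56, 10, 51, 33, 54]
  10 vs larger child 54 at index 4, swap → [56, 54, 51, 33, 10]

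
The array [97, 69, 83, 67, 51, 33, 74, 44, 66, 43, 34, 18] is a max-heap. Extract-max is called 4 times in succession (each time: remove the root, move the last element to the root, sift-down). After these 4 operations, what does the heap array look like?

[67, 66, 34, 44, 51, 33, 18, 43]

extract-max #1 returns 97:
  remove root 97; move last element 18 to root → [18, 69, 83, 67, 51, 33, 74, 44, 66, 43, 34]
  18 vs larger child 83 at index 2, swap → [83, 69, 18, 67, 51, 33, 74, 44, 66, 43, 34]
  18 vs larger child 74 at index 6, swap → [83, 69, 74, 67, 51, 33, 18, 44, 66, 43, 34]
extract-max #2 returns 83:
  remove root 83; move last element 34 to root → [34, 69, 74, 67, 51, 33, 18, 44, 66, 43]
  34 vs larger child 74 at index 2, swap → [74, 69, 34, 67, 51, 33, 18, 44, 66, 43]
extract-max #3 returns 74:
  remove root 74; move last element 43 to root → [43, 69, 34, 67, 51, 33, 18, 44, 66]
  43 vs larger child 69 at index 1, swap → [69, 43, 34, 67, 51, 33, 18, 44, 66]
  43 vs larger child 67 at index 3, swap → [69, 67, 34, 43, 51, 33, 18, 44, 66]
  43 vs larger child 66 at index 8, swap → [69, 67, 34, 66, 51, 33, 18, 44, 43]
extract-max #4 returns 69:
  remove root 69; move last element 43 to root → [43, 67, 34, 66, 51, 33, 18, 44]
  43 vs larger child 67 at index 1, swap → [67, 43, 34, 66, 51, 33, 18, 44]
  43 vs larger child 66 at index 3, swap → [67, 66, 34, 43, 51, 33, 18, 44]
  43 vs only child 44 at index 7, swap → [67, 66, 34, 44, 51, 33, 18, 43]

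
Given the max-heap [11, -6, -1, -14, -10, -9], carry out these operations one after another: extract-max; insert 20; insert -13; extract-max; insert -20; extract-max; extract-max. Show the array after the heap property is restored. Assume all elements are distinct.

[-9, -10, -13, -14, -20]

extract-max → returns 11:
  remove root 11; move last element -9 to root → [-9, -6, -1, -14, -10]
  -9 vs larger child -1 at index 2, swap → [-1, -6, -9, -14, -10]
insert 20:
  append 20 at index 5 → [-1, -6, -9, -14, -10, 20]
  20 > parent -9 at index 2, swap → [-1, -6, 20, -14, -10, -9]
  20 > parent -1 at index 0, swap → [20, -6, -1, -14, -10, -9]
insert -13:
  append -13 at index 6 → [20, -6, -1, -14, -10, -9, -13] (no swap needed)
extract-max → returns 20:
  remove root 20; move last element -13 to root → [-13, -6, -1, -14, -10, -9]
  -13 vs larger child -1 at index 2, swap → [-1, -6, -13, -14, -10, -9]
  -13 vs only child -9 at index 5, swap → [-1, -6, -9, -14, -10, -13]
insert -20:
  append -20 at index 6 → [-1, -6, -9, -14, -10, -13, -20] (no swap needed)
extract-max → returns -1:
  remove root -1; move last element -20 to root → [-20, -6, -9, -14, -10, -13]
  -20 vs larger child -6 at index 1, swap → [-6, -20, -9, -14, -10, -13]
  -20 vs larger child -10 at index 4, swap → [-6, -10, -9, -14, -20, -13]
extract-max → returns -6:
  remove root -6; move last element -13 to root → [-13, -10, -9, -14, -20]
  -13 vs larger child -9 at index 2, swap → [-9, -10, -13, -14, -20]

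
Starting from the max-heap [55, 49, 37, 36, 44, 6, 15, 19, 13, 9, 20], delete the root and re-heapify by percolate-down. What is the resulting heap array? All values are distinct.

[49, 44, 37, 36, 20, 6, 15, 19, 13, 9]

remove root 55; move last element 20 to root → [20, 49, 37, 36, 44, 6, 15, 19, 13, 9]
20 vs larger child 49 at index 1, swap → [49, 20, 37, 36, 44, 6, 15, 19, 13, 9]
20 vs larger child 44 at index 4, swap → [49, 44, 37, 36, 20, 6, 15, 19, 13, 9]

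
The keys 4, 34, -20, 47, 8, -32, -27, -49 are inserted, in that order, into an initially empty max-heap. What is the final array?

Insert 4:
  append 4 at index 0 → [4] (no swap needed)
Insert 34:
  append 34 at index 1 → [4, 34]
  34 > parent 4 at index 0, swap → [34, 4]
Insert -20:
  append -20 at index 2 → [34, 4, -20] (no swap needed)
Insert 47:
  append 47 at index 3 → [34, 4, -20, 47]
  47 > parent 4 at index 1, swap → [34, 47, -20, 4]
  47 > parent 34 at index 0, swap → [47, 34, -20, 4]
Insert 8:
  append 8 at index 4 → [47, 34, -20, 4, 8] (no swap needed)
Insert -32:
  append -32 at index 5 → [47, 34, -20, 4, 8, -32] (no swap needed)
Insert -27:
  append -27 at index 6 → [47, 34, -20, 4, 8, -32, -27] (no swap needed)
Insert -49:
  append -49 at index 7 → [47, 34, -20, 4, 8, -32, -27, -49] (no swap needed)

[47, 34, -20, 4, 8, -32, -27, -49]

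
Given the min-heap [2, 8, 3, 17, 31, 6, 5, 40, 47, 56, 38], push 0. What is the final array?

append 0 at index 11 → [2, 8, 3, 17, 31, 6, 5, 40, 47, 56, 38, 0]
0 < parent 6 at index 5, swap → [2, 8, 3, 17, 31, 0, 5, 40, 47, 56, 38, 6]
0 < parent 3 at index 2, swap → [2, 8, 0, 17, 31, 3, 5, 40, 47, 56, 38, 6]
0 < parent 2 at index 0, swap → [0, 8, 2, 17, 31, 3, 5, 40, 47, 56, 38, 6]

[0, 8, 2, 17, 31, 3, 5, 40, 47, 56, 38, 6]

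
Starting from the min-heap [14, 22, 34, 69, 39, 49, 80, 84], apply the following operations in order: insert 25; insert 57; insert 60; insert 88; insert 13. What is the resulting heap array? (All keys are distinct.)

[13, 22, 14, 25, 39, 34, 80, 84, 69, 57, 60, 88, 49]

insert 25:
  append 25 at index 8 → [14, 22, 34, 69, 39, 49, 80, 84, 25]
  25 < parent 69 at index 3, swap → [14, 22, 34, 25, 39, 49, 80, 84, 69]
insert 57:
  append 57 at index 9 → [14, 22, 34, 25, 39, 49, 80, 84, 69, 57] (no swap needed)
insert 60:
  append 60 at index 10 → [14, 22, 34, 25, 39, 49, 80, 84, 69, 57, 60] (no swap needed)
insert 88:
  append 88 at index 11 → [14, 22, 34, 25, 39, 49, 80, 84, 69, 57, 60, 88] (no swap needed)
insert 13:
  append 13 at index 12 → [14, 22, 34, 25, 39, 49, 80, 84, 69, 57, 60, 88, 13]
  13 < parent 49 at index 5, swap → [14, 22, 34, 25, 39, 13, 80, 84, 69, 57, 60, 88, 49]
  13 < parent 34 at index 2, swap → [14, 22, 13, 25, 39, 34, 80, 84, 69, 57, 60, 88, 49]
  13 < parent 14 at index 0, swap → [13, 22, 14, 25, 39, 34, 80, 84, 69, 57, 60, 88, 49]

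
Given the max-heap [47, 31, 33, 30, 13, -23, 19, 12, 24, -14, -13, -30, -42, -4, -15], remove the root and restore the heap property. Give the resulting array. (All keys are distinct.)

[33, 31, 19, 30, 13, -23, -4, 12, 24, -14, -13, -30, -42, -15]

remove root 47; move last element -15 to root → [-15, 31, 33, 30, 13, -23, 19, 12, 24, -14, -13, -30, -42, -4]
-15 vs larger child 33 at index 2, swap → [33, 31, -15, 30, 13, -23, 19, 12, 24, -14, -13, -30, -42, -4]
-15 vs larger child 19 at index 6, swap → [33, 31, 19, 30, 13, -23, -15, 12, 24, -14, -13, -30, -42, -4]
-15 vs only child -4 at index 13, swap → [33, 31, 19, 30, 13, -23, -4, 12, 24, -14, -13, -30, -42, -15]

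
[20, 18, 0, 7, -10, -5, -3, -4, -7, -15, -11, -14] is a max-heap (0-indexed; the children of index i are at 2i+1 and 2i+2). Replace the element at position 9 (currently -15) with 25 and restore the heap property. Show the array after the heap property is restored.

[25, 20, 0, 7, 18, -5, -3, -4, -7, -10, -11, -14]

set index 9 from -15 to 25 → [20, 18, 0, 7, -10, -5, -3, -4, -7, 25, -11, -14]
25 > parent -10 at index 4, swap → [20, 18, 0, 7, 25, -5, -3, -4, -7, -10, -11, -14]
25 > parent 18 at index 1, swap → [20, 25, 0, 7, 18, -5, -3, -4, -7, -10, -11, -14]
25 > parent 20 at index 0, swap → [25, 20, 0, 7, 18, -5, -3, -4, -7, -10, -11, -14]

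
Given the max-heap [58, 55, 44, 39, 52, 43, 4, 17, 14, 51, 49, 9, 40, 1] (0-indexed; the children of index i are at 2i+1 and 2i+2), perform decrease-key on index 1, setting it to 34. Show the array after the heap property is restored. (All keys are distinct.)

set index 1 from 55 to 34 → [58, 34, 44, 39, 52, 43, 4, 17, 14, 51, 49, 9, 40, 1]
34 vs larger child 52 at index 4, swap → [58, 52, 44, 39, 34, 43, 4, 17, 14, 51, 49, 9, 40, 1]
34 vs larger child 51 at index 9, swap → [58, 52, 44, 39, 51, 43, 4, 17, 14, 34, 49, 9, 40, 1]

[58, 52, 44, 39, 51, 43, 4, 17, 14, 34, 49, 9, 40, 1]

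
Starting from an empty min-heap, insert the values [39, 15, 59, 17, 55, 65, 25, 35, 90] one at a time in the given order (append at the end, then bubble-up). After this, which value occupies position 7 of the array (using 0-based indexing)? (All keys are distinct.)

39

Insert 39:
  append 39 at index 0 → [39] (no swap needed)
Insert 15:
  append 15 at index 1 → [39, 15]
  15 < parent 39 at index 0, swap → [15, 39]
Insert 59:
  append 59 at index 2 → [15, 39, 59] (no swap needed)
Insert 17:
  append 17 at index 3 → [15, 39, 59, 17]
  17 < parent 39 at index 1, swap → [15, 17, 59, 39]
Insert 55:
  append 55 at index 4 → [15, 17, 59, 39, 55] (no swap needed)
Insert 65:
  append 65 at index 5 → [15, 17, 59, 39, 55, 65] (no swap needed)
Insert 25:
  append 25 at index 6 → [15, 17, 59, 39, 55, 65, 25]
  25 < parent 59 at index 2, swap → [15, 17, 25, 39, 55, 65, 59]
Insert 35:
  append 35 at index 7 → [15, 17, 25, 39, 55, 65, 59, 35]
  35 < parent 39 at index 3, swap → [15, 17, 25, 35, 55, 65, 59, 39]
Insert 90:
  append 90 at index 8 → [15, 17, 25, 35, 55, 65, 59, 39, 90] (no swap needed)
resulting array: [15, 17, 25, 35, 55, 65, 59, 39, 90]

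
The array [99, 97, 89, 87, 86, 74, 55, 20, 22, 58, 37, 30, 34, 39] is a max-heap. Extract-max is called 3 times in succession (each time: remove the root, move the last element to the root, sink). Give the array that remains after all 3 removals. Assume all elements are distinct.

extract-max #1 returns 99:
  remove root 99; move last element 39 to root → [39, 97, 89, 87, 86, 74, 55, 20, 22, 58, 37, 30, 34]
  39 vs larger child 97 at index 1, swap → [97, 39, 89, 87, 86, 74, 55, 20, 22, 58, 37, 30, 34]
  39 vs larger child 87 at index 3, swap → [97, 87, 89, 39, 86, 74, 55, 20, 22, 58, 37, 30, 34]
extract-max #2 returns 97:
  remove root 97; move last element 34 to root → [34, 87, 89, 39, 86, 74, 55, 20, 22, 58, 37, 30]
  34 vs larger child 89 at index 2, swap → [89, 87, 34, 39, 86, 74, 55, 20, 22, 58, 37, 30]
  34 vs larger child 74 at index 5, swap → [89, 87, 74, 39, 86, 34, 55, 20, 22, 58, 37, 30]
extract-max #3 returns 89:
  remove root 89; move last element 30 to root → [30, 87, 74, 39, 86, 34, 55, 20, 22, 58, 37]
  30 vs larger child 87 at index 1, swap → [87, 30, 74, 39, 86, 34, 55, 20, 22, 58, 37]
  30 vs larger child 86 at index 4, swap → [87, 86, 74, 39, 30, 34, 55, 20, 22, 58, 37]
  30 vs larger child 58 at index 9, swap → [87, 86, 74, 39, 58, 34, 55, 20, 22, 30, 37]

[87, 86, 74, 39, 58, 34, 55, 20, 22, 30, 37]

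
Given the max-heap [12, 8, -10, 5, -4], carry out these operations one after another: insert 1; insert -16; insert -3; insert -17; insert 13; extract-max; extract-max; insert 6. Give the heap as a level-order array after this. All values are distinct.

[8, 6, 1, 5, -4, -10, -16, -17, -3]

insert 1:
  append 1 at index 5 → [12, 8, -10, 5, -4, 1]
  1 > parent -10 at index 2, swap → [12, 8, 1, 5, -4, -10]
insert -16:
  append -16 at index 6 → [12, 8, 1, 5, -4, -10, -16] (no swap needed)
insert -3:
  append -3 at index 7 → [12, 8, 1, 5, -4, -10, -16, -3] (no swap needed)
insert -17:
  append -17 at index 8 → [12, 8, 1, 5, -4, -10, -16, -3, -17] (no swap needed)
insert 13:
  append 13 at index 9 → [12, 8, 1, 5, -4, -10, -16, -3, -17, 13]
  13 > parent -4 at index 4, swap → [12, 8, 1, 5, 13, -10, -16, -3, -17, -4]
  13 > parent 8 at index 1, swap → [12, 13, 1, 5, 8, -10, -16, -3, -17, -4]
  13 > parent 12 at index 0, swap → [13, 12, 1, 5, 8, -10, -16, -3, -17, -4]
extract-max → returns 13:
  remove root 13; move last element -4 to root → [-4, 12, 1, 5, 8, -10, -16, -3, -17]
  -4 vs larger child 12 at index 1, swap → [12, -4, 1, 5, 8, -10, -16, -3, -17]
  -4 vs larger child 8 at index 4, swap → [12, 8, 1, 5, -4, -10, -16, -3, -17]
extract-max → returns 12:
  remove root 12; move last element -17 to root → [-17, 8, 1, 5, -4, -10, -16, -3]
  -17 vs larger child 8 at index 1, swap → [8, -17, 1, 5, -4, -10, -16, -3]
  -17 vs larger child 5 at index 3, swap → [8, 5, 1, -17, -4, -10, -16, -3]
  -17 vs only child -3 at index 7, swap → [8, 5, 1, -3, -4, -10, -16, -17]
insert 6:
  append 6 at index 8 → [8, 5, 1, -3, -4, -10, -16, -17, 6]
  6 > parent -3 at index 3, swap → [8, 5, 1, 6, -4, -10, -16, -17, -3]
  6 > parent 5 at index 1, swap → [8, 6, 1, 5, -4, -10, -16, -17, -3]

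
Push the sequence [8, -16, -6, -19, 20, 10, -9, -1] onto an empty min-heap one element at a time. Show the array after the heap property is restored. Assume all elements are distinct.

[-19, -16, -9, -1, 20, 10, -6, 8]

Insert 8:
  append 8 at index 0 → [8] (no swap needed)
Insert -16:
  append -16 at index 1 → [8, -16]
  -16 < parent 8 at index 0, swap → [-16, 8]
Insert -6:
  append -6 at index 2 → [-16, 8, -6] (no swap needed)
Insert -19:
  append -19 at index 3 → [-16, 8, -6, -19]
  -19 < parent 8 at index 1, swap → [-16, -19, -6, 8]
  -19 < parent -16 at index 0, swap → [-19, -16, -6, 8]
Insert 20:
  append 20 at index 4 → [-19, -16, -6, 8, 20] (no swap needed)
Insert 10:
  append 10 at index 5 → [-19, -16, -6, 8, 20, 10] (no swap needed)
Insert -9:
  append -9 at index 6 → [-19, -16, -6, 8, 20, 10, -9]
  -9 < parent -6 at index 2, swap → [-19, -16, -9, 8, 20, 10, -6]
Insert -1:
  append -1 at index 7 → [-19, -16, -9, 8, 20, 10, -6, -1]
  -1 < parent 8 at index 3, swap → [-19, -16, -9, -1, 20, 10, -6, 8]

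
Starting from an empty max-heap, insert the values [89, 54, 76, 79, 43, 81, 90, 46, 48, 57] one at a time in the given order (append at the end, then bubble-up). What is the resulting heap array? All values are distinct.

Insert 89:
  append 89 at index 0 → [89] (no swap needed)
Insert 54:
  append 54 at index 1 → [89, 54] (no swap needed)
Insert 76:
  append 76 at index 2 → [89, 54, 76] (no swap needed)
Insert 79:
  append 79 at index 3 → [89, 54, 76, 79]
  79 > parent 54 at index 1, swap → [89, 79, 76, 54]
Insert 43:
  append 43 at index 4 → [89, 79, 76, 54, 43] (no swap needed)
Insert 81:
  append 81 at index 5 → [89, 79, 76, 54, 43, 81]
  81 > parent 76 at index 2, swap → [89, 79, 81, 54, 43, 76]
Insert 90:
  append 90 at index 6 → [89, 79, 81, 54, 43, 76, 90]
  90 > parent 81 at index 2, swap → [89, 79, 90, 54, 43, 76, 81]
  90 > parent 89 at index 0, swap → [90, 79, 89, 54, 43, 76, 81]
Insert 46:
  append 46 at index 7 → [90, 79, 89, 54, 43, 76, 81, 46] (no swap needed)
Insert 48:
  append 48 at index 8 → [90, 79, 89, 54, 43, 76, 81, 46, 48] (no swap needed)
Insert 57:
  append 57 at index 9 → [90, 79, 89, 54, 43, 76, 81, 46, 48, 57]
  57 > parent 43 at index 4, swap → [90, 79, 89, 54, 57, 76, 81, 46, 48, 43]

[90, 79, 89, 54, 57, 76, 81, 46, 48, 43]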